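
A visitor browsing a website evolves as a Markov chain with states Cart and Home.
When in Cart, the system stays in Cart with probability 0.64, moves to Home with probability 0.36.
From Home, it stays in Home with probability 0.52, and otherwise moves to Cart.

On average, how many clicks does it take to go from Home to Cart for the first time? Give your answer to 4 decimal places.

2.0833

Let t(s) be the expected number of clicks to first reach Cart from state s, with t(Cart) = 0. Conditioning on the first click:
t(Home) = 1 + 0.52·t(Home)
Solving: t(Home) = 2.0833.
Expected clicks from Home to Cart: 2.0833.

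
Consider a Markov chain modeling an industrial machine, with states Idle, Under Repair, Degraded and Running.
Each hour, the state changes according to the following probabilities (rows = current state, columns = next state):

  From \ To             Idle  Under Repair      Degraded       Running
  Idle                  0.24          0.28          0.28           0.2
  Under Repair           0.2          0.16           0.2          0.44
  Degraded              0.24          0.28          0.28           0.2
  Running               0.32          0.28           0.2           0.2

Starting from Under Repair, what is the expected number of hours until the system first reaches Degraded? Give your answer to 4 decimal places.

Let t(s) be the expected number of hours to first reach Degraded from state s, with t(Degraded) = 0. Conditioning on the first hour:
t(Idle) = 1 + 0.24·t(Idle) + 0.28·t(Under Repair) + 0.2·t(Running)
t(Under Repair) = 1 + 0.2·t(Idle) + 0.16·t(Under Repair) + 0.44·t(Running)
t(Running) = 1 + 0.32·t(Idle) + 0.28·t(Under Repair) + 0.2·t(Running)
Solving: t(Idle) = 4.1806, t(Under Repair) = 4.5509, t(Running) = 4.5151.
Expected hours from Under Repair to Degraded: 4.5509.

4.5509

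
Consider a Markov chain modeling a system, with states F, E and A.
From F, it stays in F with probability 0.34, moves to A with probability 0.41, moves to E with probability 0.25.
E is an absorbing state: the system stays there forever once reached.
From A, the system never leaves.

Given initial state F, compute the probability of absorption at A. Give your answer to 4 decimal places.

0.6212

Let h(s) be the probability of absorption at A starting from transient state s. Then h(A) = 1 and h(E) = 0. By first-step analysis:
h(F) = 0.34·h(F) + 0.25·0 + 0.41·1
Solving: h(F) = 0.6212.
Starting from F, the probability is 0.6212.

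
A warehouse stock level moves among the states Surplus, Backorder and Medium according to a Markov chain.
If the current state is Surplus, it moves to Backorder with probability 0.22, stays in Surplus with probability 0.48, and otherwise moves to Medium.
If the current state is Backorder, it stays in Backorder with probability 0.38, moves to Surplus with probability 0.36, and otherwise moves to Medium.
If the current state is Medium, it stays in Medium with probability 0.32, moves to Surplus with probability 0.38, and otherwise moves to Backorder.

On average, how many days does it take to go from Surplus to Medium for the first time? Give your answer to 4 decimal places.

3.4539

Let t(s) be the expected number of days to first reach Medium from state s, with t(Medium) = 0. Conditioning on the first day:
t(Surplus) = 1 + 0.48·t(Surplus) + 0.22·t(Backorder)
t(Backorder) = 1 + 0.36·t(Surplus) + 0.38·t(Backorder)
Solving: t(Surplus) = 3.4539, t(Backorder) = 3.6184.
Expected days from Surplus to Medium: 3.4539.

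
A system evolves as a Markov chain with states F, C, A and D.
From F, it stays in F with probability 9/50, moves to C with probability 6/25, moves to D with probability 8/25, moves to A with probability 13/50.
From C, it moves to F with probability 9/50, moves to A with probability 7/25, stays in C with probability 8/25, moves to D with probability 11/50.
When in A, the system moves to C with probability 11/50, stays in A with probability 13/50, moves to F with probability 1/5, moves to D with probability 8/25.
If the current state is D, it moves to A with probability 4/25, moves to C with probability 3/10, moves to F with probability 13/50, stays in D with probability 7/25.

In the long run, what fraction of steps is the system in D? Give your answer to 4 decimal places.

0.2813

Let the stationary distribution be π with π = πP and π_1 + π_2 + π_3 + π_4 = 1.
π_1 = 0.18·π_1 + 0.18·π_2 + 0.2·π_3 + 0.26·π_4
π_2 = 0.24·π_1 + 0.32·π_2 + 0.22·π_3 + 0.3·π_4
π_3 = 0.26·π_1 + 0.28·π_2 + 0.26·π_3 + 0.16·π_4
Solving with the normalization constraint gives π = (0.2073, 0.2741, 0.2373, 0.2813).
So the stationary probability of D is 0.2813.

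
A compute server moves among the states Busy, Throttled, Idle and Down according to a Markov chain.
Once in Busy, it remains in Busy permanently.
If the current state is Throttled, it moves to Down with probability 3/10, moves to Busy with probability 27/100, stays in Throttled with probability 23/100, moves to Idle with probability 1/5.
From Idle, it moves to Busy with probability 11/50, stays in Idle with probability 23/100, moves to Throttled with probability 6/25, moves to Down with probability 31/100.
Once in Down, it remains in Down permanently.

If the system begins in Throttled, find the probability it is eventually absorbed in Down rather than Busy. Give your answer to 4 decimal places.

Let h(s) be the probability of absorption at Down starting from transient state s. Then h(Down) = 1 and h(Busy) = 0. By first-step analysis:
h(Throttled) = 0.27·0 + 0.23·h(Throttled) + 0.2·h(Idle) + 0.3·1
h(Idle) = 0.22·0 + 0.24·h(Throttled) + 0.23·h(Idle) + 0.31·1
Solving: h(Throttled) = 0.5377, h(Idle) = 0.5702.
Starting from Throttled, the probability is 0.5377.

0.5377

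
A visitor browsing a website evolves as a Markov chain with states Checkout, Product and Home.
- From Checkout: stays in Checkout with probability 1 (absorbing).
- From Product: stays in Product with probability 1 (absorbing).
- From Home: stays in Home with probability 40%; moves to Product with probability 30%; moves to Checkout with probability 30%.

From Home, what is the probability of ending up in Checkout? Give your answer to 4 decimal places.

0.5000

Let h(s) be the probability of absorption at Checkout starting from transient state s. Then h(Checkout) = 1 and h(Product) = 0. By first-step analysis:
h(Home) = 0.3·1 + 0.3·0 + 0.4·h(Home)
Solving: h(Home) = 0.5000.
Starting from Home, the probability is 0.5000.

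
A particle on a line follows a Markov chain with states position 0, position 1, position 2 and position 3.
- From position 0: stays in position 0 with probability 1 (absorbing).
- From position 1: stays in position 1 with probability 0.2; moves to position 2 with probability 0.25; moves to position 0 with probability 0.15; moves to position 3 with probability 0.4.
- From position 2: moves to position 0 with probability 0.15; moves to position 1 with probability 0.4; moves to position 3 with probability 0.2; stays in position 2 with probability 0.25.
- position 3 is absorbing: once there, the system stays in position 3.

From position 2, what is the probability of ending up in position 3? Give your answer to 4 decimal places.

Let h(s) be the probability of absorption at position 3 starting from transient state s. Then h(position 3) = 1 and h(position 0) = 0. By first-step analysis:
h(position 1) = 0.15·0 + 0.2·h(position 1) + 0.25·h(position 2) + 0.4·1
h(position 2) = 0.15·0 + 0.4·h(position 1) + 0.25·h(position 2) + 0.2·1
Solving: h(position 1) = 0.7000, h(position 2) = 0.6400.
Starting from position 2, the probability is 0.6400.

0.6400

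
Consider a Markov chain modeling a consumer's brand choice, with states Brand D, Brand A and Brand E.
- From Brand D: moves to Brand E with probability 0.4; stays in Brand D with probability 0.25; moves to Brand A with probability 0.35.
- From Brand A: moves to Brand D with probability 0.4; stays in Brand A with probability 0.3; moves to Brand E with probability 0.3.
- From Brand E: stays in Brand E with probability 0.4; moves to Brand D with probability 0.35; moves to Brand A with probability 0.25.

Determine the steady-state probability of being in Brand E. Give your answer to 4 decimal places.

0.3702

Let the stationary distribution be π with π = πP and π_1 + π_2 + π_3 = 1.
π_1 = 0.25·π_1 + 0.4·π_2 + 0.35·π_3
π_2 = 0.35·π_1 + 0.3·π_2 + 0.25·π_3
Solving with the normalization constraint gives π = (0.3317, 0.2981, 0.3702).
So the stationary probability of Brand E is 0.3702.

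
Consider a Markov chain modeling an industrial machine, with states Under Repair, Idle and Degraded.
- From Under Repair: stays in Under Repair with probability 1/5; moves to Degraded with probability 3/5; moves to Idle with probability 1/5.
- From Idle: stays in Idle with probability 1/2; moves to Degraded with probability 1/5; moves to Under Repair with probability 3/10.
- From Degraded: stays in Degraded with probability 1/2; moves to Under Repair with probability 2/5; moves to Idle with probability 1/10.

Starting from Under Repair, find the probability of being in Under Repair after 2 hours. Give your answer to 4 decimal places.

Sum over the intermediate state after 1 hour:
P = P(Under Repair→Under Repair)·P(Under Repair→Under Repair) + P(Under Repair→Idle)·P(Idle→Under Repair) + P(Under Repair→Degraded)·P(Degraded→Under Repair)
  = 0.2×0.2 + 0.2×0.3 + 0.6×0.4
  = 0.0400 + 0.0600 + 0.2400 = 0.3400

0.3400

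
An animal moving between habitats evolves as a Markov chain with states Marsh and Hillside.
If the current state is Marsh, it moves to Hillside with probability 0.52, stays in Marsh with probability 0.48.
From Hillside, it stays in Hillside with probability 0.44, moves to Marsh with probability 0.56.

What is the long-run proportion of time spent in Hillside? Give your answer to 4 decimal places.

0.4815

Let the stationary distribution be π with π = πP and π_1 + π_2 = 1.
π_1 = 0.48·π_1 + 0.56·π_2
Solving with the normalization constraint gives π = (0.5185, 0.4815).
So the stationary probability of Hillside is 0.4815.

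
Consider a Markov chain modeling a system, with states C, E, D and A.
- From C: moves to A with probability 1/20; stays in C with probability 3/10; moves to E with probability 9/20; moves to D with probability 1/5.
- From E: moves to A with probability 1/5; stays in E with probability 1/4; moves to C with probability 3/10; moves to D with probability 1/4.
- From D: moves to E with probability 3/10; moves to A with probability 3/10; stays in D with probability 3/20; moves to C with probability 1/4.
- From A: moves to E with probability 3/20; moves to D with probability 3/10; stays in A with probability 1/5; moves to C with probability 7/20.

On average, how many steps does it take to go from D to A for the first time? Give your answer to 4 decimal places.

Let t(s) be the expected number of steps to first reach A from state s, with t(A) = 0. Conditioning on the first step:
t(C) = 1 + 0.3·t(C) + 0.45·t(E) + 0.2·t(D)
t(E) = 1 + 0.3·t(C) + 0.25·t(E) + 0.25·t(D)
t(D) = 1 + 0.25·t(C) + 0.3·t(E) + 0.15·t(D)
Solving: t(C) = 6.4875, t(E) = 5.6174, t(D) = 5.0672.
Expected steps from D to A: 5.0672.

5.0672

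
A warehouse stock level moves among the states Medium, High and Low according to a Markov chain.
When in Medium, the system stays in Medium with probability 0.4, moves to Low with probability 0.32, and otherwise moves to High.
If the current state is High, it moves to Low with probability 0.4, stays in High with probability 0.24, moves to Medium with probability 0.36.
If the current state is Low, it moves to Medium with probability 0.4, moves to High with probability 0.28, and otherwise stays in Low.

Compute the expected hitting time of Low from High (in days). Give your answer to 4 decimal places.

Let t(s) be the expected number of days to first reach Low from state s, with t(Low) = 0. Conditioning on the first day:
t(Medium) = 1 + 0.4·t(Medium) + 0.28·t(High)
t(High) = 1 + 0.36·t(Medium) + 0.24·t(High)
Solving: t(Medium) = 2.9279, t(High) = 2.7027.
Expected days from High to Low: 2.7027.

2.7027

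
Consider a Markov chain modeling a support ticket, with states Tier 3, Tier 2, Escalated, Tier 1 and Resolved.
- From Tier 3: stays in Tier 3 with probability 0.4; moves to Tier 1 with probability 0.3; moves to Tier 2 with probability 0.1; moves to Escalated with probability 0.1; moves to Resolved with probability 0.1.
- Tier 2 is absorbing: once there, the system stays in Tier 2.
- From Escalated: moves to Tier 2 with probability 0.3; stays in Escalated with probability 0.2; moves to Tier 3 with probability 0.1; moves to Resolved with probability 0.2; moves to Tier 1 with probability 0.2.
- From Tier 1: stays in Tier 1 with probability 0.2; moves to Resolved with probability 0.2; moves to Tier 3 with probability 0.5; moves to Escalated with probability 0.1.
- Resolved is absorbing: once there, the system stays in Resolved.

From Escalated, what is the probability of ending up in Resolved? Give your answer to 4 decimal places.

Let h(s) be the probability of absorption at Resolved starting from transient state s. Then h(Resolved) = 1 and h(Tier 2) = 0. By first-step analysis:
h(Tier 3) = 0.4·h(Tier 3) + 0.1·0 + 0.1·h(Escalated) + 0.3·h(Tier 1) + 0.1·1
h(Escalated) = 0.1·h(Tier 3) + 0.3·0 + 0.2·h(Escalated) + 0.2·h(Tier 1) + 0.2·1
h(Tier 1) = 0.5·h(Tier 3) + 0.1·h(Escalated) + 0.2·h(Tier 1) + 0.2·1
Solving: h(Tier 3) = 0.5887, h(Escalated) = 0.4935, h(Tier 1) = 0.6797.
Starting from Escalated, the probability is 0.4935.

0.4935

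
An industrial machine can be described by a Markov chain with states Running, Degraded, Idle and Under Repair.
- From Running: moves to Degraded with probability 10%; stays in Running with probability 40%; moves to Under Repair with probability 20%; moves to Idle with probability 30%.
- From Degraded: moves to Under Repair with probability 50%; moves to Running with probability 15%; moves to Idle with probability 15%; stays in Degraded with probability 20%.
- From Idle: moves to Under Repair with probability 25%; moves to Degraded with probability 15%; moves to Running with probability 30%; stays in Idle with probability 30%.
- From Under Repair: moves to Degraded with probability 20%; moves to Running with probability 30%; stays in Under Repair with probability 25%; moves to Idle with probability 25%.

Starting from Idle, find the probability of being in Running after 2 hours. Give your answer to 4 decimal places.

Propagate the distribution vector 2 hours from Idle.
After 0 hours: (0.0000, 0.0000, 1.0000, 0.0000)
After 1 hour: (0.3000, 0.1500, 0.3000, 0.2500)
After 2 hours: (0.3075, 0.1550, 0.2650, 0.2725)
P(in Running after 2 hours) = 0.3075

0.3075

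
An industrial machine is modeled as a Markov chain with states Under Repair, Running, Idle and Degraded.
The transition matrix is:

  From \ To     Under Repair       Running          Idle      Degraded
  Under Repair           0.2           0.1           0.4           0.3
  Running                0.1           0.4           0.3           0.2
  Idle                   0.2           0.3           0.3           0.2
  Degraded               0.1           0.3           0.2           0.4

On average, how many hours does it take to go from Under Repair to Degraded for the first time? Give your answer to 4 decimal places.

4.1361

Let t(s) be the expected number of hours to first reach Degraded from state s, with t(Degraded) = 0. Conditioning on the first hour:
t(Under Repair) = 1 + 0.2·t(Under Repair) + 0.1·t(Running) + 0.4·t(Idle)
t(Running) = 1 + 0.1·t(Under Repair) + 0.4·t(Running) + 0.3·t(Idle)
t(Idle) = 1 + 0.2·t(Under Repair) + 0.3·t(Running) + 0.3·t(Idle)
Solving: t(Under Repair) = 4.1361, t(Running) = 4.6597, t(Idle) = 4.6073.
Expected hours from Under Repair to Degraded: 4.1361.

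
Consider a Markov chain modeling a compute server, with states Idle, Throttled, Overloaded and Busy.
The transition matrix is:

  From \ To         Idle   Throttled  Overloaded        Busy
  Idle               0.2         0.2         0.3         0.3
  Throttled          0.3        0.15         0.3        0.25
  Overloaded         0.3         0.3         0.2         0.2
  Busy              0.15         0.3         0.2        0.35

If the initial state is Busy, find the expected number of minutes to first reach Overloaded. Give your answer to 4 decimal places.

Let t(s) be the expected number of minutes to first reach Overloaded from state s, with t(Overloaded) = 0. Conditioning on the first minute:
t(Idle) = 1 + 0.2·t(Idle) + 0.2·t(Throttled) + 0.3·t(Busy)
t(Throttled) = 1 + 0.3·t(Idle) + 0.15·t(Throttled) + 0.25·t(Busy)
t(Busy) = 1 + 0.15·t(Idle) + 0.3·t(Throttled) + 0.35·t(Busy)
Solving: t(Idle) = 3.7095, t(Throttled) = 3.6910, t(Busy) = 4.0981.
Expected minutes from Busy to Overloaded: 4.0981.

4.0981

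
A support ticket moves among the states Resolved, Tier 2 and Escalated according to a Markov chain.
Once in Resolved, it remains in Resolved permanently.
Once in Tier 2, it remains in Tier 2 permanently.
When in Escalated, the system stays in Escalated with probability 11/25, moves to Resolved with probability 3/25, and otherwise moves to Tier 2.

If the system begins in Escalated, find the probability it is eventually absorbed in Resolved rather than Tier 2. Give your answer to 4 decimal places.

0.2143

Let h(s) be the probability of absorption at Resolved starting from transient state s. Then h(Resolved) = 1 and h(Tier 2) = 0. By first-step analysis:
h(Escalated) = 0.12·1 + 0.44·0 + 0.44·h(Escalated)
Solving: h(Escalated) = 0.2143.
Starting from Escalated, the probability is 0.2143.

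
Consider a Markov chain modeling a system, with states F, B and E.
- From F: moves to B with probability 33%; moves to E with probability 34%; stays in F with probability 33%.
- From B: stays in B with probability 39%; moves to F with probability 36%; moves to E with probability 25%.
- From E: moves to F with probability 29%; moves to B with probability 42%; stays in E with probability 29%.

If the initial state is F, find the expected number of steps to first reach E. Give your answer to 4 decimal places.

Let t(s) be the expected number of steps to first reach E from state s, with t(E) = 0. Conditioning on the first step:
t(F) = 1 + 0.33·t(F) + 0.33·t(B)
t(B) = 1 + 0.36·t(F) + 0.39·t(B)
Solving: t(F) = 3.2425, t(B) = 3.5529.
Expected steps from F to E: 3.2425.

3.2425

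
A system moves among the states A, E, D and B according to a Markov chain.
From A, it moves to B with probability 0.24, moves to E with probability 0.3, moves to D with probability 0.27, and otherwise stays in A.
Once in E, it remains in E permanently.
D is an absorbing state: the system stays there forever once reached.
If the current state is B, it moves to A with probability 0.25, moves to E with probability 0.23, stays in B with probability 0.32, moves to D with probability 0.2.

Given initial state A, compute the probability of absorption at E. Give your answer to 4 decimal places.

0.5281

Let h(s) be the probability of absorption at E starting from transient state s. Then h(E) = 1 and h(D) = 0. By first-step analysis:
h(A) = 0.19·h(A) + 0.3·1 + 0.27·0 + 0.24·h(B)
h(B) = 0.25·h(A) + 0.23·1 + 0.2·0 + 0.32·h(B)
Solving: h(A) = 0.5281, h(B) = 0.5324.
Starting from A, the probability is 0.5281.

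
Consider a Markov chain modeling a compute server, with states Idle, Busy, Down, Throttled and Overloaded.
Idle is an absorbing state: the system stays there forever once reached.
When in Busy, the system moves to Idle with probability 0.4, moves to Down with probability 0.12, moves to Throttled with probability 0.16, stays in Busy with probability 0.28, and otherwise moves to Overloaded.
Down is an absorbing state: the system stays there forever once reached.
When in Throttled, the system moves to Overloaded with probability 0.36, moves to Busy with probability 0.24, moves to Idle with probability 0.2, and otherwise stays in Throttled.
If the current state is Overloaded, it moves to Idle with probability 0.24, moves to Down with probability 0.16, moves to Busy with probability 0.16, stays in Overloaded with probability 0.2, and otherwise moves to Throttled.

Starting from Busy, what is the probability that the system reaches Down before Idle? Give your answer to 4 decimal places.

Let h(s) be the probability of absorption at Down starting from transient state s. Then h(Down) = 1 and h(Idle) = 0. By first-step analysis:
h(Busy) = 0.4·0 + 0.28·h(Busy) + 0.12·1 + 0.16·h(Throttled) + 0.04·h(Overloaded)
h(Throttled) = 0.2·0 + 0.24·h(Busy) + 0.2·h(Throttled) + 0.36·h(Overloaded)
h(Overloaded) = 0.24·0 + 0.16·h(Busy) + 0.16·1 + 0.24·h(Throttled) + 0.2·h(Overloaded)
Solving: h(Busy) = 0.2300, h(Throttled) = 0.2077, h(Overloaded) = 0.3083.
Starting from Busy, the probability is 0.2300.

0.2300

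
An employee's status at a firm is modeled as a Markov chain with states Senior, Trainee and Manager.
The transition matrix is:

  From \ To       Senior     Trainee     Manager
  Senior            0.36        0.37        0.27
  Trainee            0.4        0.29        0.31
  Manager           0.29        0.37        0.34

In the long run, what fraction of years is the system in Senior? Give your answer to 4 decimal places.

0.3523

Let the stationary distribution be π with π = πP and π_1 + π_2 + π_3 = 1.
π_1 = 0.36·π_1 + 0.4·π_2 + 0.29·π_3
π_2 = 0.37·π_1 + 0.29·π_2 + 0.37·π_3
Solving with the normalization constraint gives π = (0.3523, 0.3426, 0.3051).
So the stationary probability of Senior is 0.3523.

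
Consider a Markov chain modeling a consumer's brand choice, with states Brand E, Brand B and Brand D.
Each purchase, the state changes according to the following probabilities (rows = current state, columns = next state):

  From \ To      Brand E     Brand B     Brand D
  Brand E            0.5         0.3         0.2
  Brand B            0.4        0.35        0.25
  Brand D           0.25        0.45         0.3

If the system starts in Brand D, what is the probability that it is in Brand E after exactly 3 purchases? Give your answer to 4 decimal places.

0.4001

Propagate the distribution vector 3 purchases from Brand D.
After 0 purchases: (0.0000, 0.0000, 1.0000)
After 1 purchase: (0.2500, 0.4500, 0.3000)
After 2 purchases: (0.3800, 0.3675, 0.2525)
After 3 purchases: (0.4001, 0.3563, 0.2436)
P(in Brand E after 3 purchases) = 0.4001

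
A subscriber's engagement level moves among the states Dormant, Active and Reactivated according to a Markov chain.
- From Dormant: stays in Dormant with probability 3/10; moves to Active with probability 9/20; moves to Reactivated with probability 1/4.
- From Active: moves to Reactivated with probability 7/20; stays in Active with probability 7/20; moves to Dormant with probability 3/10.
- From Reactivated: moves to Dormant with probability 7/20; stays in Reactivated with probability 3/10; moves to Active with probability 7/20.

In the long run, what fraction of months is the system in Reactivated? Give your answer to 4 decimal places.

0.3033

Let the stationary distribution be π with π = πP and π_1 + π_2 + π_3 = 1.
π_1 = 0.3·π_1 + 0.3·π_2 + 0.35·π_3
π_2 = 0.45·π_1 + 0.35·π_2 + 0.35·π_3
Solving with the normalization constraint gives π = (0.3152, 0.3815, 0.3033).
So the stationary probability of Reactivated is 0.3033.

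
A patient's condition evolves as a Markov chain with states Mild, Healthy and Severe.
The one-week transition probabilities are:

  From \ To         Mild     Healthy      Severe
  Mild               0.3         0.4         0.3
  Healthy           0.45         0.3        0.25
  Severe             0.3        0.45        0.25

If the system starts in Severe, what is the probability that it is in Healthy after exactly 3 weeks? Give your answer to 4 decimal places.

0.3765

Propagate the distribution vector 3 weeks from Severe.
After 0 weeks: (0.0000, 0.0000, 1.0000)
After 1 week: (0.3000, 0.4500, 0.2500)
After 2 weeks: (0.3675, 0.3675, 0.2650)
After 3 weeks: (0.3551, 0.3765, 0.2684)
P(in Healthy after 3 weeks) = 0.3765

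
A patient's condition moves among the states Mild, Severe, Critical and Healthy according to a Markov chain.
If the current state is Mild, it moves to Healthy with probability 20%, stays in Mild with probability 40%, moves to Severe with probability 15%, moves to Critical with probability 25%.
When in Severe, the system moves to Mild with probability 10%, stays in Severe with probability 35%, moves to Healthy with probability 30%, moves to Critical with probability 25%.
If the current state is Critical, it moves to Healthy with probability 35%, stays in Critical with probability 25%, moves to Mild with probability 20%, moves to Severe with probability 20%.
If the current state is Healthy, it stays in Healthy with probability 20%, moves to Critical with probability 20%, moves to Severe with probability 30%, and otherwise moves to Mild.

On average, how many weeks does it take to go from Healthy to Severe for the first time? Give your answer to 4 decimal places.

Let t(s) be the expected number of weeks to first reach Severe from state s, with t(Severe) = 0. Conditioning on the first week:
t(Mild) = 1 + 0.4·t(Mild) + 0.25·t(Critical) + 0.2·t(Healthy)
t(Critical) = 1 + 0.2·t(Mild) + 0.25·t(Critical) + 0.35·t(Healthy)
t(Healthy) = 1 + 0.3·t(Mild) + 0.2·t(Critical) + 0.2·t(Healthy)
Solving: t(Mild) = 5.0692, t(Critical) = 4.7044, t(Healthy) = 4.3270.
Expected weeks from Healthy to Severe: 4.3270.

4.3270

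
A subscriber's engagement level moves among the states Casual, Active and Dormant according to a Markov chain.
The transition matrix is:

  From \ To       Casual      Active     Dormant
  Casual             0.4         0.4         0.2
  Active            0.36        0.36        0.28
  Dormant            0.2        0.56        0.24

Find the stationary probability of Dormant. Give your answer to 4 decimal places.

Let the stationary distribution be π with π = πP and π_1 + π_2 + π_3 = 1.
π_1 = 0.4·π_1 + 0.36·π_2 + 0.2·π_3
π_2 = 0.4·π_1 + 0.36·π_2 + 0.56·π_3
Solving with the normalization constraint gives π = (0.3344, 0.4221, 0.2435).
So the stationary probability of Dormant is 0.2435.

0.2435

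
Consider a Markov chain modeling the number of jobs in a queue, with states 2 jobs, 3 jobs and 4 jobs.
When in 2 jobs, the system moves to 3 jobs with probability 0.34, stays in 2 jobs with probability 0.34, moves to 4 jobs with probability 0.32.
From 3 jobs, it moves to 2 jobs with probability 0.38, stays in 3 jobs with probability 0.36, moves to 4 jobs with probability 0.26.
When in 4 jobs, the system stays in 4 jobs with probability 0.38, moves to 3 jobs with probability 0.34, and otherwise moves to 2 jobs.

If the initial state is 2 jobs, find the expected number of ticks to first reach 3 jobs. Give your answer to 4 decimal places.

Let t(s) be the expected number of ticks to first reach 3 jobs from state s, with t(3 jobs) = 0. Conditioning on the first tick:
t(2 jobs) = 1 + 0.34·t(2 jobs) + 0.32·t(4 jobs)
t(4 jobs) = 1 + 0.28·t(2 jobs) + 0.38·t(4 jobs)
Solving: t(2 jobs) = 2.9412, t(4 jobs) = 2.9412.
Expected ticks from 2 jobs to 3 jobs: 2.9412.

2.9412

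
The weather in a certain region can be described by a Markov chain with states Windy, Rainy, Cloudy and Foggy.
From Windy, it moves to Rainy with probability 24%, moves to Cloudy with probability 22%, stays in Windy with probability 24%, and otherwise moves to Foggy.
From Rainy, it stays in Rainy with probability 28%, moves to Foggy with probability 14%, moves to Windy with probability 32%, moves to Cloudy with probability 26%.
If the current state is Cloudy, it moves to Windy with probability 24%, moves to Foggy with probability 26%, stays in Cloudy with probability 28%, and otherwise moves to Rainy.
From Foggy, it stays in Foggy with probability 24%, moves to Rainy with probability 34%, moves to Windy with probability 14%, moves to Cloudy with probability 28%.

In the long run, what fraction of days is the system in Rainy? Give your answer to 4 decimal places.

0.2688

Let the stationary distribution be π with π = πP and π_1 + π_2 + π_3 + π_4 = 1.
π_1 = 0.24·π_1 + 0.32·π_2 + 0.24·π_3 + 0.14·π_4
π_2 = 0.24·π_1 + 0.28·π_2 + 0.22·π_3 + 0.34·π_4
π_3 = 0.22·π_1 + 0.26·π_2 + 0.28·π_3 + 0.28·π_4
Solving with the normalization constraint gives π = (0.2382, 0.2688, 0.2603, 0.2326).
So the stationary probability of Rainy is 0.2688.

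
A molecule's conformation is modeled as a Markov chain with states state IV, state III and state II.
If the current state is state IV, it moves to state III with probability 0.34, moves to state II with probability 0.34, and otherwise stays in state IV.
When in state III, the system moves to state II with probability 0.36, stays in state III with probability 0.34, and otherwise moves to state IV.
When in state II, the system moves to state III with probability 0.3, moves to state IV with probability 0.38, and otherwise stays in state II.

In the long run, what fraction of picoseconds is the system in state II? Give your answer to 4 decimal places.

Let the stationary distribution be π with π = πP and π_1 + π_2 + π_3 = 1.
π_1 = 0.32·π_1 + 0.3·π_2 + 0.38·π_3
π_2 = 0.34·π_1 + 0.34·π_2 + 0.3·π_3
Solving with the normalization constraint gives π = (0.3339, 0.3264, 0.3397).
So the stationary probability of state II is 0.3397.

0.3397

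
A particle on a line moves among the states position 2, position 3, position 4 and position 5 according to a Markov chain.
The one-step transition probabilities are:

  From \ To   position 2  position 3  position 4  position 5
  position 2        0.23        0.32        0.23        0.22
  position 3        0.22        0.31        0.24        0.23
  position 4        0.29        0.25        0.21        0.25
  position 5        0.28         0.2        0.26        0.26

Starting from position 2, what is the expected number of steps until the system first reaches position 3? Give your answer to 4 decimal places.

3.6316

Let t(s) be the expected number of steps to first reach position 3 from state s, with t(position 3) = 0. Conditioning on the first step:
t(position 2) = 1 + 0.23·t(position 2) + 0.23·t(position 4) + 0.22·t(position 5)
t(position 4) = 1 + 0.29·t(position 2) + 0.21·t(position 4) + 0.25·t(position 5)
t(position 5) = 1 + 0.28·t(position 2) + 0.26·t(position 4) + 0.26·t(position 5)
Solving: t(position 2) = 3.6316, t(position 4) = 3.8945, t(position 5) = 4.0938.
Expected steps from position 2 to position 3: 3.6316.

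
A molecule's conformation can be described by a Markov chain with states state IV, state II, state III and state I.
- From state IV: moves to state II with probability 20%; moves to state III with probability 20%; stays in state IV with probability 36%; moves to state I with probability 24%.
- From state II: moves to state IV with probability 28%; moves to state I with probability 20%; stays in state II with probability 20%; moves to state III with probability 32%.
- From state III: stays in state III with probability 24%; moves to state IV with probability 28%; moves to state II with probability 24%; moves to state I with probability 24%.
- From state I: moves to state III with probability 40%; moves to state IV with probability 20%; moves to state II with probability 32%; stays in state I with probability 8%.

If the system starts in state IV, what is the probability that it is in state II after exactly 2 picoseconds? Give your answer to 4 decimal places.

Propagate the distribution vector 2 picoseconds from state IV.
After 0 picoseconds: (1.0000, 0.0000, 0.0000, 0.0000)
After 1 picosecond: (0.3600, 0.2000, 0.2000, 0.2400)
After 2 picoseconds: (0.2896, 0.2368, 0.2800, 0.1936)
P(in state II after 2 picoseconds) = 0.2368

0.2368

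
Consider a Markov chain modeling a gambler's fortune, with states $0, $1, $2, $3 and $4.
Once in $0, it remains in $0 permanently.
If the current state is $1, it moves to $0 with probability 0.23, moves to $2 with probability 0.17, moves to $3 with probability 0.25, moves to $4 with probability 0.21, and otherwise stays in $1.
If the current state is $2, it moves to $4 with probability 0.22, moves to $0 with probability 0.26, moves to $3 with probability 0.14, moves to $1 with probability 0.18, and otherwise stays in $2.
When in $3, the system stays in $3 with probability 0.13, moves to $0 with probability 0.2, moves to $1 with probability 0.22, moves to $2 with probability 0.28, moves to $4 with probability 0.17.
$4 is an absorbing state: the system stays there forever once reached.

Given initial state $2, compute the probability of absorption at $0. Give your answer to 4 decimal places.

Let h(s) be the probability of absorption at $0 starting from transient state s. Then h($0) = 1 and h($4) = 0. By first-step analysis:
h($1) = 0.23·1 + 0.14·h($1) + 0.17·h($2) + 0.25·h($3) + 0.21·0
h($2) = 0.26·1 + 0.18·h($1) + 0.2·h($2) + 0.14·h($3) + 0.22·0
h($3) = 0.2·1 + 0.22·h($1) + 0.28·h($2) + 0.13·h($3) + 0.17·0
Solving: h($1) = 0.5300, h($2) = 0.5382, h($3) = 0.5371.
Starting from $2, the probability is 0.5382.

0.5382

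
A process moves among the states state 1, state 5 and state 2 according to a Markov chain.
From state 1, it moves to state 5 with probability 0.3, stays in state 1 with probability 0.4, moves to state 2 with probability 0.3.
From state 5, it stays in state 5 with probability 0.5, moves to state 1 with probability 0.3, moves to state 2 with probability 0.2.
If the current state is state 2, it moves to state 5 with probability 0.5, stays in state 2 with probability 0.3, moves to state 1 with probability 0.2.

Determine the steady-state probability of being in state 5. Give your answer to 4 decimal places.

Let the stationary distribution be π with π = πP and π_1 + π_2 + π_3 = 1.
π_1 = 0.4·π_1 + 0.3·π_2 + 0.2·π_3
π_2 = 0.3·π_1 + 0.5·π_2 + 0.5·π_3
Solving with the normalization constraint gives π = (0.3049, 0.4390, 0.2561).
So the stationary probability of state 5 is 0.4390.

0.4390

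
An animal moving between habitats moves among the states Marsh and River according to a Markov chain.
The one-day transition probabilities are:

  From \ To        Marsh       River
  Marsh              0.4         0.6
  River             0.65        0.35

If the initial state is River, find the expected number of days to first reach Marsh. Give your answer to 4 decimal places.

1.5385

Let t(s) be the expected number of days to first reach Marsh from state s, with t(Marsh) = 0. Conditioning on the first day:
t(River) = 1 + 0.35·t(River)
Solving: t(River) = 1.5385.
Expected days from River to Marsh: 1.5385.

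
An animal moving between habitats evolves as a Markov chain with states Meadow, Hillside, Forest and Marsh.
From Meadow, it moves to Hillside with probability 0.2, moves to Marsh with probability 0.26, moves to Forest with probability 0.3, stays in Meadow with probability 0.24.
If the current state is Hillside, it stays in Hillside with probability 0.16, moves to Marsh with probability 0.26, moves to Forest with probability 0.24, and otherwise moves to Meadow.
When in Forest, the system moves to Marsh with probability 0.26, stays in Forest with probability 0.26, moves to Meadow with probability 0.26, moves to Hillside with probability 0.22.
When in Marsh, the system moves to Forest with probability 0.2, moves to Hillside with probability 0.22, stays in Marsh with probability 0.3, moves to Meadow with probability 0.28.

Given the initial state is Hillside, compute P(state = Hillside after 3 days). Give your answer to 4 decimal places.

Propagate the distribution vector 3 days from Hillside.
After 0 days: (0.0000, 1.0000, 0.0000, 0.0000)
After 1 day: (0.3400, 0.1600, 0.2400, 0.2600)
After 2 days: (0.2712, 0.2036, 0.2548, 0.2704)
After 3 days: (0.2763, 0.2024, 0.2506, 0.2708)
P(in Hillside after 3 days) = 0.2024

0.2024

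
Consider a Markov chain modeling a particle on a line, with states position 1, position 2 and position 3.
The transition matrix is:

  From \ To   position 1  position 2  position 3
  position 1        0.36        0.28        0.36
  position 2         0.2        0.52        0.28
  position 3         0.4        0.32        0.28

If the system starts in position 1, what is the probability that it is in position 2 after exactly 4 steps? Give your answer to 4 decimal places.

Propagate the distribution vector 4 steps from position 1.
After 0 steps: (1.0000, 0.0000, 0.0000)
After 1 step: (0.3600, 0.2800, 0.3600)
After 2 steps: (0.3296, 0.3616, 0.3088)
After 3 steps: (0.3145, 0.3791, 0.3064)
After 4 steps: (0.3116, 0.3832, 0.3052)
P(in position 2 after 4 steps) = 0.3832

0.3832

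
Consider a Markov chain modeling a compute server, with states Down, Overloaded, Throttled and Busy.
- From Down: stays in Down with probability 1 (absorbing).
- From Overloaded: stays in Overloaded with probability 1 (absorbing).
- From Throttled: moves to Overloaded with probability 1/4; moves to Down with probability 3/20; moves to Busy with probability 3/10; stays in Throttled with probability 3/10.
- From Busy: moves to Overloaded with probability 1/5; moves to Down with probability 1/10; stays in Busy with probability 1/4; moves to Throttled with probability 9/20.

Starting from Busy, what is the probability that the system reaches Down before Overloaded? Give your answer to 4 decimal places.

Let h(s) be the probability of absorption at Down starting from transient state s. Then h(Down) = 1 and h(Overloaded) = 0. By first-step analysis:
h(Throttled) = 0.15·1 + 0.25·0 + 0.3·h(Throttled) + 0.3·h(Busy)
h(Busy) = 0.1·1 + 0.2·0 + 0.45·h(Throttled) + 0.25·h(Busy)
Solving: h(Throttled) = 0.3654, h(Busy) = 0.3526.
Starting from Busy, the probability is 0.3526.

0.3526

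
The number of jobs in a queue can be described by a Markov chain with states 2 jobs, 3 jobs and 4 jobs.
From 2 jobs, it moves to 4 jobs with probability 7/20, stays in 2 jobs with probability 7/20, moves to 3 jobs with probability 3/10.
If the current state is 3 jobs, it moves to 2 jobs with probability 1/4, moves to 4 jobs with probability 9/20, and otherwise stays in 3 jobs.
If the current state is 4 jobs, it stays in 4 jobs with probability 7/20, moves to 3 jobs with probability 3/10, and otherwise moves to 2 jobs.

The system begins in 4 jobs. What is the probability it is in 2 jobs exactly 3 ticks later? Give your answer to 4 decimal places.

0.3200

Propagate the distribution vector 3 ticks from 4 jobs.
After 0 ticks: (0.0000, 0.0000, 1.0000)
After 1 tick: (0.3500, 0.3000, 0.3500)
After 2 ticks: (0.3200, 0.3000, 0.3800)
After 3 ticks: (0.3200, 0.3000, 0.3800)
P(in 2 jobs after 3 ticks) = 0.3200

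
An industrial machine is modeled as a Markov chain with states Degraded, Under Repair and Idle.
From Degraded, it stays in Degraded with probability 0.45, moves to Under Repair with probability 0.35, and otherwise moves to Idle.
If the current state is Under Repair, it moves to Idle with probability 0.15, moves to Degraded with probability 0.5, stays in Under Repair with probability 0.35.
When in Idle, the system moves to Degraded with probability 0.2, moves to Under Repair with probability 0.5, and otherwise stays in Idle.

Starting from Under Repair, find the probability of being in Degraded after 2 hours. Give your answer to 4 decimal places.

0.4300

Sum over the intermediate state after 1 hour:
P = P(Under Repair→Degraded)·P(Degraded→Degraded) + P(Under Repair→Under Repair)·P(Under Repair→Degraded) + P(Under Repair→Idle)·P(Idle→Degraded)
  = 0.5×0.45 + 0.35×0.5 + 0.15×0.2
  = 0.2250 + 0.1750 + 0.0300 = 0.4300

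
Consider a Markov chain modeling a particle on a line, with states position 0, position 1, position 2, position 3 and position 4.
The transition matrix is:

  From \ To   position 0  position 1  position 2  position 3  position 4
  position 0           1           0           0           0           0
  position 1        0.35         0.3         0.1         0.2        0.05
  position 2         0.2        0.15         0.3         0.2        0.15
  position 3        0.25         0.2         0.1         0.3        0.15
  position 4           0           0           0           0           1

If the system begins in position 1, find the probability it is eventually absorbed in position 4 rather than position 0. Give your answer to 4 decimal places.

0.2152

Let h(s) be the probability of absorption at position 4 starting from transient state s. Then h(position 4) = 1 and h(position 0) = 0. By first-step analysis:
h(position 1) = 0.35·0 + 0.3·h(position 1) + 0.1·h(position 2) + 0.2·h(position 3) + 0.05·1
h(position 2) = 0.2·0 + 0.15·h(position 1) + 0.3·h(position 2) + 0.2·h(position 3) + 0.15·1
h(position 3) = 0.25·0 + 0.2·h(position 1) + 0.1·h(position 2) + 0.3·h(position 3) + 0.15·1
Solving: h(position 1) = 0.2152, h(position 2) = 0.3536, h(position 3) = 0.3263.
Starting from position 1, the probability is 0.2152.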